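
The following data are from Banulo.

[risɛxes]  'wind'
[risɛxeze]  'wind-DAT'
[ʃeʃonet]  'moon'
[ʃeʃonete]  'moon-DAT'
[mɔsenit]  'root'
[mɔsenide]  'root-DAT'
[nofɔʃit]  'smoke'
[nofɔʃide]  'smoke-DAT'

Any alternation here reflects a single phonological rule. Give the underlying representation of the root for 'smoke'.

The root 'smoke' surfaces as [nofɔʃit] and [nofɔʃide], with a stem-final [t] ~ [d] alternation.
If /t/ were underlying and a rule turned it into [d] before the DAT suffix, 'moon' would also alternate; but it has [t] in both [ʃeʃonet] and [ʃeʃonete].
The underlying segment must be /d/; voiced obstruents become voiceless word-finally, yielding [t] there.
The underlying form of 'smoke' is therefore /nofɔʃid/.

/nofɔʃid/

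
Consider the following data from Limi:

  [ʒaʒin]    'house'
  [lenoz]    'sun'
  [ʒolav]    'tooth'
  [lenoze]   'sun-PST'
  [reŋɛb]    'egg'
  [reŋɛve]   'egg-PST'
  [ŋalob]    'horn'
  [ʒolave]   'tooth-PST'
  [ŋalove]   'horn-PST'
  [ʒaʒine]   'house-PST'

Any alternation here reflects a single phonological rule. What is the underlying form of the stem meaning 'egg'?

In [reŋɛb] and [reŋɛve] the final segment of 'egg' alternates: [b] ~ [v].
But 'tooth' keeps [v] in both environments ([ʒolav], [ʒolave]), so there is no rule changing /v/ to [b] in isolation.
So /b/ is underlying, and a rule of intervocalic spirantization — voiced stops become fricatives between vowels — gives [v].

/reŋɛb/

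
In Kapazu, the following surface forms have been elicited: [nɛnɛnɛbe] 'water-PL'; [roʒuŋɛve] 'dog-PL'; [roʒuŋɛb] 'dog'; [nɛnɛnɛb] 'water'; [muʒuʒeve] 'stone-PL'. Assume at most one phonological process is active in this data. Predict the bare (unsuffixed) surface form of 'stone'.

[muʒuʒeb]

'dog' shows [v] ~ [b] at the end of the stem ([roʒuŋɛve] vs [roʒuŋɛb]).
If /b/ were underlying and a rule turned it into [v] before the PL suffix, 'water' would also alternate; but it has [b] in both [nɛnɛnɛbe] and [nɛnɛnɛb].
The underlying segment must be /v/; voiced fricatives become stops word-finally, yielding [b] there.
From [muʒuʒeve] the stem 'stone' is /muʒuʒev/; word-finally this yields [muʒuʒeb].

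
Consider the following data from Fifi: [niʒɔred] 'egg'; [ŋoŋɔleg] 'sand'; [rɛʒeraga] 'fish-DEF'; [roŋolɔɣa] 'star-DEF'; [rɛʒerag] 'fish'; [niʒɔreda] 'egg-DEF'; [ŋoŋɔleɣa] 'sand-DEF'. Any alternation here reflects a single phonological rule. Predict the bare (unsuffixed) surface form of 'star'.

[roŋolɔg]

'sand' shows [ɣ] ~ [g] at the end of the stem ([ŋoŋɔleɣa] vs [ŋoŋɔleg]).
Compare 'fish', with invariant [g] in [rɛʒeraga] and [rɛʒerag]: an analysis with underlying /g/ and a rule producing [ɣ] before the DEF suffix would wrongly predict alternation here too.
So /ɣ/ is underlying, and a rule of word-final hardening — voiced fricatives become stops word-finally — gives [g].
The one attested form of 'star', [roŋolɔɣa], shows underlying /roŋolɔɣ/. Applying the same rule word-finally gives [roŋolɔg].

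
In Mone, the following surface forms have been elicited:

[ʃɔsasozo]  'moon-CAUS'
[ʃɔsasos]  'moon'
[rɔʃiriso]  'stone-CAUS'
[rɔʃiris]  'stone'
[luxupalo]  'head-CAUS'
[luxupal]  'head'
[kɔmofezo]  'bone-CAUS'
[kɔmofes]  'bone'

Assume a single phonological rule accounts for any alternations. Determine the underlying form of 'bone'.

/kɔmofez/

The root 'bone' surfaces as [kɔmofezo] and [kɔmofes], with a stem-final [z] ~ [s] alternation.
Compare 'stone', with invariant [s] in [rɔʃiriso] and [rɔʃiris]: an analysis with underlying /s/ and a rule producing [z] before the CAUS suffix would wrongly predict alternation here too.
So /z/ is underlying, and a rule of word-final obstruent devoicing — voiced obstruents become voiceless word-finally — gives [s].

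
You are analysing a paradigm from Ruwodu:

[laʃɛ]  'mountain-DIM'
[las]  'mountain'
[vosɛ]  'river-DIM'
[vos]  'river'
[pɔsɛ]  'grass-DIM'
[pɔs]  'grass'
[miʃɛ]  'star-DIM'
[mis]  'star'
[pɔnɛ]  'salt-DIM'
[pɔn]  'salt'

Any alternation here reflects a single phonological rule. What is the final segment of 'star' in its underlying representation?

The stem for 'star' ends in [ʃ] in [miʃɛ] but [s] in [mis].
Compare 'river', with invariant [s] in [vosɛ] and [vos]: an analysis with underlying /s/ and a rule producing [ʃ] before the DIM suffix would wrongly predict alternation here too.
The alternation reflects depalatalization: palato-alveolar /ʃ/ becomes [s] when no front vowel follows. /ʃ/ is underlying.

/ʃ/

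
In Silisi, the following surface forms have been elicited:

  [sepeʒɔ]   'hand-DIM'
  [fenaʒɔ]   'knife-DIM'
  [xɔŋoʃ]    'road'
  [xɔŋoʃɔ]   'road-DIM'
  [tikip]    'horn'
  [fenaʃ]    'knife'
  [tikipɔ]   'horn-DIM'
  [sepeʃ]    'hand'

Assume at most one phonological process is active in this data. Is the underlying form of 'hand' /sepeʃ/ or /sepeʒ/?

'hand' shows [ʃ] ~ [ʒ] at the end of the stem ([sepeʃ] vs [sepeʒɔ]).
If /ʃ/ were underlying and a rule turned it into [ʒ] before the DIM suffix, 'road' would also alternate; but it has [ʃ] in both [xɔŋoʃ] and [xɔŋoʃɔ].
The underlying segment must be /ʒ/; voiced obstruents become voiceless word-finally, yielding [ʃ] there.

/sepeʒ/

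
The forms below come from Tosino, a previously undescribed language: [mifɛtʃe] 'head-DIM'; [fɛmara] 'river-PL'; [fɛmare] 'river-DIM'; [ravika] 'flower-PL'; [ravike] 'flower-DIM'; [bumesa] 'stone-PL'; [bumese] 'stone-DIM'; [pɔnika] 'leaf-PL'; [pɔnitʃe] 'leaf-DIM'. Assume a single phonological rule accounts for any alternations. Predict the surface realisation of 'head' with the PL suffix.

[mifɛka]

In [pɔnika] and [pɔnitʃe] the final segment of 'leaf' alternates: [k] ~ [tʃ].
Compare 'flower', with invariant [k] in [ravika] and [ravike]: an analysis with underlying /k/ and a rule producing [tʃ] before the DIM suffix would wrongly predict alternation here too.
The alternation reflects depalatalization: palato-alveolar /tʃ/ becomes [k] when no front vowel follows. /tʃ/ is underlying.
The one attested form of 'head', [mifɛtʃe], shows underlying /mifɛtʃ/. Applying the same rule when no front vowel follows gives [mifɛka].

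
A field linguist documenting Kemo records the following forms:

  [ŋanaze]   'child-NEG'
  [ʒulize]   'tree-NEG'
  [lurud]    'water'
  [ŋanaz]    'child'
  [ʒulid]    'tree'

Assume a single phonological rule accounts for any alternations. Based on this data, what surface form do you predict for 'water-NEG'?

The stem for 'tree' ends in [z] in [ʒulize] but [d] in [ʒulid].
If /z/ were underlying and a rule turned it into [d] in isolation, 'child' would also alternate; but it has [z] in both [ŋanaze] and [ŋanaz].
So /d/ is underlying, and a rule of intervocalic spirantization — voiced stops become fricatives between vowels — gives [z].
From [lurud] the stem 'water' is /lurud/; between vowels this yields [luruze].

[luruze]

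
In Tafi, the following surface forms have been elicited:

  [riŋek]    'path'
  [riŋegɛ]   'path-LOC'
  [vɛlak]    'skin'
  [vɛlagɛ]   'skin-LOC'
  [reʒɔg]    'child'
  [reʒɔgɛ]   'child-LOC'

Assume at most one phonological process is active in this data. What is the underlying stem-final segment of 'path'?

/k/

The root 'path' surfaces as [riŋek] and [riŋegɛ], with a stem-final [k] ~ [g] alternation.
If /g/ were underlying and a rule turned it into [k] in isolation, 'child' would also alternate; but it has [g] in both [reʒɔg] and [reʒɔgɛ].
So /k/ is underlying, and a rule of intervocalic voicing — voiceless stops become voiced between vowels — gives [g].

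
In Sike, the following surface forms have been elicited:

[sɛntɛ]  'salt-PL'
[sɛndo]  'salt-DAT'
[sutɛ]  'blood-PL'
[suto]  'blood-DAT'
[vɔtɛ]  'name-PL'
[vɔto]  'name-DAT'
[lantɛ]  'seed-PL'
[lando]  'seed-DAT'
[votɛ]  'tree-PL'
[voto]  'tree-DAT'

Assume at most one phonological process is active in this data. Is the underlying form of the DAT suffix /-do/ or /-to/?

/-do/

The DAT suffix surfaces as [-do] and [-to], depending on the final segment of the stem.
The PL suffix, which begins with [t], is invariant after every stem; so [t] is not altered by any rule here.
The DAT suffix is therefore /-do/ underlyingly, with post-vocalic devoicing: voiced stops become voiceless after a vowel.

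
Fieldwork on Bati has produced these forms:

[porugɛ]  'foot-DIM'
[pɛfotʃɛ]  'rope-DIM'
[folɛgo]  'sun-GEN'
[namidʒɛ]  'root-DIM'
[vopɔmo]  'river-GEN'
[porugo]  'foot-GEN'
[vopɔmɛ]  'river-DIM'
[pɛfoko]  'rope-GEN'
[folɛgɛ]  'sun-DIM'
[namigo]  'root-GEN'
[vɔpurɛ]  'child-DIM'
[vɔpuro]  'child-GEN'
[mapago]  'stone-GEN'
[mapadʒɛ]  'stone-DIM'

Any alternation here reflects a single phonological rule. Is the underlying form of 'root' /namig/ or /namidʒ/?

/namidʒ/

'root' shows [g] ~ [dʒ] at the end of the stem ([namigo] vs [namidʒɛ]).
Compare 'foot', with invariant [g] in [porugo] and [porugɛ]: an analysis with underlying /g/ and a rule producing [dʒ] before the DIM suffix would wrongly predict alternation here too.
So /dʒ/ is underlying, and a rule of depalatalization — palato-alveolar /tʃ/ and /dʒ/ become [k] and [g] when no front vowel follows — gives [g].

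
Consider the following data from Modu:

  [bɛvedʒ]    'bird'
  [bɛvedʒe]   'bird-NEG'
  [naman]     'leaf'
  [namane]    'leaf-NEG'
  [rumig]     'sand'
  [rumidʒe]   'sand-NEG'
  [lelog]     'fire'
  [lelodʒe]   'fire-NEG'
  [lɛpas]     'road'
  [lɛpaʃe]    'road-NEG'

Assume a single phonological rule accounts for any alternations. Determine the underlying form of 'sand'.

The root 'sand' surfaces as [rumig] and [rumidʒe], with a stem-final [g] ~ [dʒ] alternation.
If /dʒ/ were underlying and a rule turned it into [g] in isolation, 'bird' would also alternate; but it has [dʒ] in both [bɛvedʒ] and [bɛvedʒe].
So /g/ is underlying, and a rule of palatalization before a front vowel — /g/ and /s/ become palato-alveolar [dʒ] and [ʃ] before a front vowel — gives [dʒ].
The underlying form of 'sand' is therefore /rumig/.

/rumig/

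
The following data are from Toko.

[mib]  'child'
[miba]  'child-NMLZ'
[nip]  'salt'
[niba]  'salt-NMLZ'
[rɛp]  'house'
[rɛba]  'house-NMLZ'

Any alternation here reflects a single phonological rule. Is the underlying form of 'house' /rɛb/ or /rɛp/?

The root 'house' surfaces as [rɛp] and [rɛba], with a stem-final [p] ~ [b] alternation.
If /b/ were underlying and a rule turned it into [p] in isolation, 'child' would also alternate; but it has [b] in both [mib] and [miba].
The alternation reflects intervocalic voicing: voiceless stops become voiced between vowels. /p/ is underlying.

/rɛp/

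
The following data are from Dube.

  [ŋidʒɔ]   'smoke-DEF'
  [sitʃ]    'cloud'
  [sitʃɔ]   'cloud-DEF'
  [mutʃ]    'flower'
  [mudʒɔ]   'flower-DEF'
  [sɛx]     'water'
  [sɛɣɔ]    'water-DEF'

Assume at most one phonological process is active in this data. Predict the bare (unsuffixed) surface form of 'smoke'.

The stem for 'flower' ends in [tʃ] in [mutʃ] but [dʒ] in [mudʒɔ].
If /tʃ/ were underlying and a rule turned it into [dʒ] before the DEF suffix, 'cloud' would also alternate; but it has [tʃ] in both [sitʃ] and [sitʃɔ].
The underlying segment must be /dʒ/; voiced obstruents become voiceless word-finally, yielding [tʃ] there.
The one attested form of 'smoke', [ŋidʒɔ], shows underlying /ŋidʒ/. Applying the same rule word-finally gives [ŋitʃ].

[ŋitʃ]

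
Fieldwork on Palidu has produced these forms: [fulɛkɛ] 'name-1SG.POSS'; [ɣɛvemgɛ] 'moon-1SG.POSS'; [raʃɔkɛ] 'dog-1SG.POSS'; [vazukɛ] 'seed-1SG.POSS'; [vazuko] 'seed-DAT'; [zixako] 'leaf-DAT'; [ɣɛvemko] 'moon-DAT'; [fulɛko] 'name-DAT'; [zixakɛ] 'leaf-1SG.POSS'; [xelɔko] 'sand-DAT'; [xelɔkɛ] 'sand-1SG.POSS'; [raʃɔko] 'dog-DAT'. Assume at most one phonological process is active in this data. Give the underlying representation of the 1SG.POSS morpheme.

The 1SG.POSS morpheme has two allomorphs, [-gɛ] and [-kɛ].
The DAT suffix, which begins with [k], is invariant after every stem; so [k] is not altered by any rule here.
The 1SG.POSS suffix is therefore /-gɛ/ underlyingly, with post-vocalic devoicing: voiced stops become voiceless after a vowel.

/-gɛ/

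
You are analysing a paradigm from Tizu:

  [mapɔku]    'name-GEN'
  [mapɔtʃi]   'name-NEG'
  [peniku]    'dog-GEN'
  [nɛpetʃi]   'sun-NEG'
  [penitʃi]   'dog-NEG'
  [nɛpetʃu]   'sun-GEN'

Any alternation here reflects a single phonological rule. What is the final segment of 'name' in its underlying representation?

/k/

'name' shows [k] ~ [tʃ] at the end of the stem ([mapɔku] vs [mapɔtʃi]).
If /tʃ/ were underlying and a rule turned it into [k] before the GEN suffix, 'sun' would also alternate; but it has [tʃ] in both [nɛpetʃu] and [nɛpetʃi].
Therefore /k/ is basic and [tʃ] is derived by palatalization before a front vowel (/k/ becomes palato-alveolar [tʃ] before a front vowel).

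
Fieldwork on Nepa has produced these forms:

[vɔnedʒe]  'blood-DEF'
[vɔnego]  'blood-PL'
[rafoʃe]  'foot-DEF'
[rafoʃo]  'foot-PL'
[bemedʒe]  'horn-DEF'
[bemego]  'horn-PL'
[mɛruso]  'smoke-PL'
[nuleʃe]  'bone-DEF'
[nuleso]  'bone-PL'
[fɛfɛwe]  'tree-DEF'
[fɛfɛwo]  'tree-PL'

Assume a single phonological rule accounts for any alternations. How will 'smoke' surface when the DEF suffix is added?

[mɛruʃe]

'bone' shows [ʃ] ~ [s] at the end of the stem ([nuleʃe] vs [nuleso]).
The stem 'foot' ([rafoʃe], [rafoʃo]) shows [ʃ] unchanged in both environments, so [ʃ] cannot be basic with [s] derived before the PL suffix.
The underlying segment must be /s/; /g/ and /s/ become palato-alveolar [dʒ] and [ʃ] before a front vowel, yielding [ʃ] there.
The one attested form of 'smoke', [mɛruso], shows underlying /mɛrus/. Applying the same rule before a front vowel gives [mɛruʃe].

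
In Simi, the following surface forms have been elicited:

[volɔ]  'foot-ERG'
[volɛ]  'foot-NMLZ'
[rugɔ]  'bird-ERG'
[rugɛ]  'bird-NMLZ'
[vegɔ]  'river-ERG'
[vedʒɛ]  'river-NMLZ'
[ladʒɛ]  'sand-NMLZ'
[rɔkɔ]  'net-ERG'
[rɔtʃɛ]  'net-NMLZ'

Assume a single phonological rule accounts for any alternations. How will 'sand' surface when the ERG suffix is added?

[lagɔ]

The stem for 'river' ends in [g] in [vegɔ] but [dʒ] in [vedʒɛ].
But 'bird' keeps [g] in both environments ([rugɔ], [rugɛ]), so there is no rule changing /g/ to [dʒ] before the NMLZ suffix.
So /dʒ/ is underlying, and a rule of depalatalization — palato-alveolar /tʃ/ and /dʒ/ become [k] and [g] when no front vowel follows — gives [g].
From [ladʒɛ] the stem 'sand' is /ladʒ/; when no front vowel follows this yields [lagɔ].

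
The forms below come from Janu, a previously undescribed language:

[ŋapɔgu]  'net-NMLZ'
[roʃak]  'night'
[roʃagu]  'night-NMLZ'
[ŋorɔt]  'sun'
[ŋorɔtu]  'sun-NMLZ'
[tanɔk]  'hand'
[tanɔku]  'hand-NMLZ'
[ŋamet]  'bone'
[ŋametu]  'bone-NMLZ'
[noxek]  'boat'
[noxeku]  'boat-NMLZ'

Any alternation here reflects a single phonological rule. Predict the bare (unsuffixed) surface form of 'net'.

The stem for 'night' ends in [k] in [roʃak] but [g] in [roʃagu].
But 'hand' keeps [k] in both environments ([tanɔk], [tanɔku]), so there is no rule changing /k/ to [g] before the NMLZ suffix.
The underlying segment must be /g/; voiced obstruents become voiceless word-finally, yielding [k] there.
The one attested form of 'net', [ŋapɔgu], shows underlying /ŋapɔg/. Applying the same rule word-finally gives [ŋapɔk].

[ŋapɔk]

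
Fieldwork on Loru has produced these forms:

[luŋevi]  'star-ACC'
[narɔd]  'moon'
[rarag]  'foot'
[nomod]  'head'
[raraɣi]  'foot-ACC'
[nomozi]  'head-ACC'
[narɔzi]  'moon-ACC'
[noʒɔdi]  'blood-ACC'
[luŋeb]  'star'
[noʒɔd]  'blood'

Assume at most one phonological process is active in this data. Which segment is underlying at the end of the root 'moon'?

/z/

The root 'moon' surfaces as [narɔd] and [narɔzi], with a stem-final [d] ~ [z] alternation.
The stem 'blood' ([noʒɔd], [noʒɔdi]) shows [d] unchanged in both environments, so [d] cannot be basic with [z] derived before the ACC suffix.
The underlying segment must be /z/; voiced fricatives become stops word-finally, yielding [d] there.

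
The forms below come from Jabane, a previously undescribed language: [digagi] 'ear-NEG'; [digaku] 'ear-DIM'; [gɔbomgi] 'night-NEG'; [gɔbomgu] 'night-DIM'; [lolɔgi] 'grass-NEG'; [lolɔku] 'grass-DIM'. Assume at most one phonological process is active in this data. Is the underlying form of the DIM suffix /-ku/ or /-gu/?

The DIM morpheme has two allomorphs, [-gu] and [-ku].
By contrast the NEG suffix keeps its initial [g] throughout — that segment must be underlying.
The DIM suffix is therefore /-ku/ underlyingly, with post-nasal voicing: voiceless stops become voiced after a nasal.

/-ku/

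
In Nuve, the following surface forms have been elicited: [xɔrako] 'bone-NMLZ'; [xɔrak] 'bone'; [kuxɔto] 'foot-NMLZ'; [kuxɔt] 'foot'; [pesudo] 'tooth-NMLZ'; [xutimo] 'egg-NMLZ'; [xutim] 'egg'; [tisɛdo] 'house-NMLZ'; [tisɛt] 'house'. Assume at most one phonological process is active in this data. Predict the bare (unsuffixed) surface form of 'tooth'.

[pesut]

In [tisɛdo] and [tisɛt] the final segment of 'house' alternates: [d] ~ [t].
If /t/ were underlying and a rule turned it into [d] before the NMLZ suffix, 'foot' would also alternate; but it has [t] in both [kuxɔto] and [kuxɔt].
Therefore /d/ is basic and [t] is derived by word-final obstruent devoicing (voiced obstruents become voiceless word-finally).
The one attested form of 'tooth', [pesudo], shows underlying /pesud/. Applying the same rule word-finally gives [pesut].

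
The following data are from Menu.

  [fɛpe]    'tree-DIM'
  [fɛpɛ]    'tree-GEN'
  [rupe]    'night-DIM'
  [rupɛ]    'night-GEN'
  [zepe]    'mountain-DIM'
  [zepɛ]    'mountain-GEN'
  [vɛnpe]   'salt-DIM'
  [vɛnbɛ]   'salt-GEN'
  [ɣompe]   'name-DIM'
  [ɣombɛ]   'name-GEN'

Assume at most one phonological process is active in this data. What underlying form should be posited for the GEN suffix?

The GEN suffix surfaces as [-bɛ] and [-pɛ], depending on the final segment of the stem.
The DIM suffix, which begins with [p], is invariant after every stem; so [p] is not altered by any rule here.
The GEN suffix is therefore /-bɛ/ underlyingly, with post-vocalic devoicing: voiced stops become voiceless after a vowel.

/-bɛ/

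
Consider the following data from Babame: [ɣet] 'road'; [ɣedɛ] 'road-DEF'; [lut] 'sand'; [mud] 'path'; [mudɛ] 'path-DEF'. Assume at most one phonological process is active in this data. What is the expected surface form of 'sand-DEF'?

The stem for 'road' ends in [t] in [ɣet] but [d] in [ɣedɛ].
But 'path' keeps [d] in both environments ([mud], [mudɛ]), so there is no rule changing /d/ to [t] in isolation.
Therefore /t/ is basic and [d] is derived by intervocalic voicing (voiceless stops become voiced between vowels).
The one attested form of 'sand', [lut], shows underlying /lut/. Applying the same rule between vowels gives [ludɛ].

[ludɛ]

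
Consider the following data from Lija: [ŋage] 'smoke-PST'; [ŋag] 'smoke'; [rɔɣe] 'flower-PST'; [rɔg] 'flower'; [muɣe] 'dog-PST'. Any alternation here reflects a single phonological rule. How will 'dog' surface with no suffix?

[mug]

In [rɔɣe] and [rɔg] the final segment of 'flower' alternates: [ɣ] ~ [g].
The stem 'smoke' ([ŋage], [ŋag]) shows [g] unchanged in both environments, so [g] cannot be basic with [ɣ] derived before the PST suffix.
Therefore /ɣ/ is basic and [g] is derived by word-final hardening (voiced fricatives become stops word-finally).
From [muɣe] the stem 'dog' is /muɣ/; word-finally this yields [mug].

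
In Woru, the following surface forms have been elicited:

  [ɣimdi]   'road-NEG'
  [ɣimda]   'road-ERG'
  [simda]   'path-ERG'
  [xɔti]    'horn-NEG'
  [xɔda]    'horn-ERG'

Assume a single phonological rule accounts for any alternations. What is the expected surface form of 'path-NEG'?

[simdi]

The NEG morpheme has two allomorphs, [-di] and [-ti].
The ERG suffix, which begins with [d], is invariant after every stem; so [d] is not altered by any rule here.
The NEG suffix is therefore /-ti/ underlyingly, with post-nasal voicing: voiceless stops become voiced after a nasal.
After 'path', which ends in a nasal, the suffix surfaces as [-di], giving [simdi].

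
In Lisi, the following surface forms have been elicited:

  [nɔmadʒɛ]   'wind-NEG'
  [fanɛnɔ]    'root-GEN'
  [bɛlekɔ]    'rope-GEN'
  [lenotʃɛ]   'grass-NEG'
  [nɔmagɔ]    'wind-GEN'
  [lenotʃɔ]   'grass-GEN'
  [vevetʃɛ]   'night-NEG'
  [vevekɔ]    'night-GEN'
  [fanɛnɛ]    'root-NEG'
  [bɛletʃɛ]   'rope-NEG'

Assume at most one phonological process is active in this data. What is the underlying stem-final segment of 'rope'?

/k/

'rope' shows [tʃ] ~ [k] at the end of the stem ([bɛletʃɛ] vs [bɛlekɔ]).
Compare 'grass', with invariant [tʃ] in [lenotʃɛ] and [lenotʃɔ]: an analysis with underlying /tʃ/ and a rule producing [k] before the GEN suffix would wrongly predict alternation here too.
So /k/ is underlying, and a rule of palatalization before a front vowel — /k/ and /g/ become palato-alveolar [tʃ] and [dʒ] before a front vowel — gives [tʃ].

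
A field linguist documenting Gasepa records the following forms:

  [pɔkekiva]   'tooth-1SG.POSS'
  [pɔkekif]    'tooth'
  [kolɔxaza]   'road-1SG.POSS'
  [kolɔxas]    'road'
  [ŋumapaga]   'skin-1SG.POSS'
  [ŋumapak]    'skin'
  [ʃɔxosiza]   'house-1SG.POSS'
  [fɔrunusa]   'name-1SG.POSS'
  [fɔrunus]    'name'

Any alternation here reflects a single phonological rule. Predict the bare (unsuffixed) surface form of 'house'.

[ʃɔxosis]

In [kolɔxaza] and [kolɔxas] the final segment of 'road' alternates: [z] ~ [s].
But 'name' keeps [s] in both environments ([fɔrunusa], [fɔrunus]), so there is no rule changing /s/ to [z] before the 1SG.POSS suffix.
The underlying segment must be /z/; voiced obstruents become voiceless word-finally, yielding [s] there.
The one attested form of 'house', [ʃɔxosiza], shows underlying /ʃɔxosiz/. Applying the same rule word-finally gives [ʃɔxosis].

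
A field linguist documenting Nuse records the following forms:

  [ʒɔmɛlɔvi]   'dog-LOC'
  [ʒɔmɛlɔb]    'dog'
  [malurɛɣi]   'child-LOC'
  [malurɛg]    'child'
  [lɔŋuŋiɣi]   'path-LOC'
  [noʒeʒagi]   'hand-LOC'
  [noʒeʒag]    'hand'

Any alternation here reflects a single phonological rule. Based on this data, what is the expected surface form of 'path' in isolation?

'child' shows [ɣ] ~ [g] at the end of the stem ([malurɛɣi] vs [malurɛg]).
Compare 'hand', with invariant [g] in [noʒeʒagi] and [noʒeʒag]: an analysis with underlying /g/ and a rule producing [ɣ] before the LOC suffix would wrongly predict alternation here too.
Therefore /ɣ/ is basic and [g] is derived by word-final hardening (voiced fricatives become stops word-finally).
From [lɔŋuŋiɣi] the stem 'path' is /lɔŋuŋiɣ/; word-finally this yields [lɔŋuŋig].

[lɔŋuŋig]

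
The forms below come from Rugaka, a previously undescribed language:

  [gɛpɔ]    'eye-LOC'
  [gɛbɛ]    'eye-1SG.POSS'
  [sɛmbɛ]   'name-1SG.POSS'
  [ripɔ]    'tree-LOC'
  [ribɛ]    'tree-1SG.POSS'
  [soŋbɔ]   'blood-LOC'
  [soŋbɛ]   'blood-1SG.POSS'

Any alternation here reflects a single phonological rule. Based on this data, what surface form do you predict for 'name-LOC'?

[sɛmbɔ]

The LOC morpheme has two allomorphs, [-bɔ] and [-pɔ].
The 1SG.POSS suffix, which begins with [b], is invariant after every stem; so [b] is not altered by any rule here.
So the underlying form is /-pɔ/, and voiceless stops become voiced after a nasal.
After 'name', which ends in a nasal, the suffix surfaces as [-bɔ], giving [sɛmbɔ].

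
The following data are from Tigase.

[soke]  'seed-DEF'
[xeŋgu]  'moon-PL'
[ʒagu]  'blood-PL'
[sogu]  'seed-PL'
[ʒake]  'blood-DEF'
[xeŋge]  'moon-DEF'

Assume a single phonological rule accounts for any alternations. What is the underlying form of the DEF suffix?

/-ke/

The DEF suffix surfaces as [-ge] and [-ke], depending on the final segment of the stem.
By contrast the PL suffix keeps its initial [g] throughout — that segment must be underlying.
The DEF suffix is therefore /-ke/ underlyingly, with post-nasal voicing: voiceless stops become voiced after a nasal.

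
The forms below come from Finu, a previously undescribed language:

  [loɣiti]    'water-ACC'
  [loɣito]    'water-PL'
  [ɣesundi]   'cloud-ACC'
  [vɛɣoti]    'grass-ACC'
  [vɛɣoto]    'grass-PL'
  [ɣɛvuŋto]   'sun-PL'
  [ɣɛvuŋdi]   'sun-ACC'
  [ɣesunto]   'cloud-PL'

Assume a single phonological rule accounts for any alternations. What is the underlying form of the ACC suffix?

/-di/

The ACC suffix surfaces as [-di] and [-ti], depending on the final segment of the stem.
By contrast the PL suffix keeps its initial [t] throughout — that segment must be underlying.
The ACC suffix is therefore /-di/ underlyingly, with post-vocalic devoicing: voiced stops become voiceless after a vowel.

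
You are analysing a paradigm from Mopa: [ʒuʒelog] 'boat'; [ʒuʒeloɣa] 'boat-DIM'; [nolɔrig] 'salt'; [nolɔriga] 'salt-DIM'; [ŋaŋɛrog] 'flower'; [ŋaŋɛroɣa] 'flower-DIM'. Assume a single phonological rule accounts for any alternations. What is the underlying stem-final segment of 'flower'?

In [ŋaŋɛrog] and [ŋaŋɛroɣa] the final segment of 'flower' alternates: [g] ~ [ɣ].
The stem 'salt' ([nolɔrig], [nolɔriga]) shows [g] unchanged in both environments, so [g] cannot be basic with [ɣ] derived before the DIM suffix.
The alternation reflects word-final hardening: voiced fricatives become stops word-finally. /ɣ/ is underlying.

/ɣ/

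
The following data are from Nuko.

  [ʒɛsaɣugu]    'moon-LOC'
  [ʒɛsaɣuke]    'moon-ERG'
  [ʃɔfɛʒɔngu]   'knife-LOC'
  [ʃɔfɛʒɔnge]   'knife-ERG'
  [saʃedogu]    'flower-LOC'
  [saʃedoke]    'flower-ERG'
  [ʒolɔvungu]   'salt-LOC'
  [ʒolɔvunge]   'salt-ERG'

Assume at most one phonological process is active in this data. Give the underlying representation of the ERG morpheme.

The ERG suffix surfaces as [-ge] and [-ke], depending on the final segment of the stem.
The LOC suffix, which begins with [g], is invariant after every stem; so [g] is not altered by any rule here.
So the underlying form is /-ke/, and voiceless stops become voiced after a nasal.

/-ke/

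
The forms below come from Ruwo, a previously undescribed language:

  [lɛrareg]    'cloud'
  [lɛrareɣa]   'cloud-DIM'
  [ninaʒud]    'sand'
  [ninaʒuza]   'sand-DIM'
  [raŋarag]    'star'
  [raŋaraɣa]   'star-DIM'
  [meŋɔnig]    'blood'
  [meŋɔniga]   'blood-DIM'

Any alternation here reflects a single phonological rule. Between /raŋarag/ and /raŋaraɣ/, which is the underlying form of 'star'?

'star' shows [g] ~ [ɣ] at the end of the stem ([raŋarag] vs [raŋaraɣa]).
If /g/ were underlying and a rule turned it into [ɣ] before the DIM suffix, 'blood' would also alternate; but it has [g] in both [meŋɔnig] and [meŋɔniga].
The underlying segment must be /ɣ/; voiced fricatives become stops word-finally, yielding [g] there.

/raŋaraɣ/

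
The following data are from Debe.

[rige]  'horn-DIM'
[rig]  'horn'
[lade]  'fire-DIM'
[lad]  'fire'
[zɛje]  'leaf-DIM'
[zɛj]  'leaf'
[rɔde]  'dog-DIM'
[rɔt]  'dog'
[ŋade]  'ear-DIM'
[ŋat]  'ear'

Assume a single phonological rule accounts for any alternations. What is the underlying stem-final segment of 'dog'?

In [rɔde] and [rɔt] the final segment of 'dog' alternates: [d] ~ [t].
If /d/ were underlying and a rule turned it into [t] in isolation, 'fire' would also alternate; but it has [d] in both [lade] and [lad].
So /t/ is underlying, and a rule of intervocalic voicing — voiceless stops become voiced between vowels — gives [d].

/t/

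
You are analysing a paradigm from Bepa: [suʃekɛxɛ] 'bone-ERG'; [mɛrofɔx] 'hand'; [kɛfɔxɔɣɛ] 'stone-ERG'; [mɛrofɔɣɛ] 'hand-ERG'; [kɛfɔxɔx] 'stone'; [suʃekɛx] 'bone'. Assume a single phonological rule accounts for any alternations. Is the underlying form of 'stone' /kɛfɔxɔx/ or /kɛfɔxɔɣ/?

/kɛfɔxɔɣ/

The stem for 'stone' ends in [ɣ] in [kɛfɔxɔɣɛ] but [x] in [kɛfɔxɔx].
But 'bone' keeps [x] in both environments ([suʃekɛxɛ], [suʃekɛx]), so there is no rule changing /x/ to [ɣ] before the ERG suffix.
The alternation reflects word-final obstruent devoicing: voiced obstruents become voiceless word-finally. /ɣ/ is underlying.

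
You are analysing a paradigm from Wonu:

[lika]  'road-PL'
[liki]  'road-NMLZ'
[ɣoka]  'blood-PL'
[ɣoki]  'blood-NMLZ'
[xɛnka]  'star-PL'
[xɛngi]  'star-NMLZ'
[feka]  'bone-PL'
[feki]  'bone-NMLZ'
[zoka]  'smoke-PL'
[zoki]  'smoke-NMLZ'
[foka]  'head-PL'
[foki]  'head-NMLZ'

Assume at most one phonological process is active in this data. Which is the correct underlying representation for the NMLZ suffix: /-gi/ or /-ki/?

The NMLZ suffix surfaces as [-gi] and [-ki], depending on the final segment of the stem.
The PL suffix, which begins with [k], is invariant after every stem; so [k] is not altered by any rule here.
The NMLZ suffix is therefore /-gi/ underlyingly, with post-vocalic devoicing: voiced stops become voiceless after a vowel.

/-gi/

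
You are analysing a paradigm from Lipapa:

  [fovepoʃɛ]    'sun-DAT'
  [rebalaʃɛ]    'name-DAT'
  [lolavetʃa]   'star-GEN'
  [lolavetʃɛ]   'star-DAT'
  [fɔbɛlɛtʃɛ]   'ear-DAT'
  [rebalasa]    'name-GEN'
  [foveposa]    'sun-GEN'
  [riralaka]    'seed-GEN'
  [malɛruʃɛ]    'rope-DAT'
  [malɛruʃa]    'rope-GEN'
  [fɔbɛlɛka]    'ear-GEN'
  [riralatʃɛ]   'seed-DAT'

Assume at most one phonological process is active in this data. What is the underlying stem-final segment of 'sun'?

/s/

In [foveposa] and [fovepoʃɛ] the final segment of 'sun' alternates: [s] ~ [ʃ].
Compare 'rope', with invariant [ʃ] in [malɛruʃa] and [malɛruʃɛ]: an analysis with underlying /ʃ/ and a rule producing [s] before the GEN suffix would wrongly predict alternation here too.
The alternation reflects palatalization before a front vowel: /k/ and /s/ become palato-alveolar [tʃ] and [ʃ] before a front vowel. /s/ is underlying.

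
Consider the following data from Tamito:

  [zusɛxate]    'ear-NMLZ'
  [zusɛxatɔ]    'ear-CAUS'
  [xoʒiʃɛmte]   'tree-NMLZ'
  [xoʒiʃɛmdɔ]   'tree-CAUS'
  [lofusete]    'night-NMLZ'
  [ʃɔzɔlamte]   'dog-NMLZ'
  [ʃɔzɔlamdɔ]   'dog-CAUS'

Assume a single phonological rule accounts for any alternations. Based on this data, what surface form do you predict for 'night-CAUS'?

The CAUS suffix surfaces as [-dɔ] and [-tɔ], depending on the final segment of the stem.
The NMLZ suffix, which begins with [t], is invariant after every stem; so [t] is not altered by any rule here.
The CAUS suffix is therefore /-dɔ/ underlyingly, with post-vocalic devoicing: voiced stops become voiceless after a vowel.
After 'night', which ends in a vowel, the suffix surfaces as [-tɔ], giving [lofusetɔ].

[lofusetɔ]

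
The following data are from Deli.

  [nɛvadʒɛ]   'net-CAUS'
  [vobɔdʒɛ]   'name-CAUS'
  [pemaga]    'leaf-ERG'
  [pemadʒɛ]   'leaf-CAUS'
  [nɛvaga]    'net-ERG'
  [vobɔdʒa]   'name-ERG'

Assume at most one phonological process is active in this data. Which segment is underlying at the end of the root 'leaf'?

'leaf' shows [dʒ] ~ [g] at the end of the stem ([pemadʒɛ] vs [pemaga]).
If /dʒ/ were underlying and a rule turned it into [g] before the ERG suffix, 'name' would also alternate; but it has [dʒ] in both [vobɔdʒɛ] and [vobɔdʒa].
The alternation reflects palatalization before a front vowel: /g/ becomes palato-alveolar [dʒ] before a front vowel. /g/ is underlying.

/g/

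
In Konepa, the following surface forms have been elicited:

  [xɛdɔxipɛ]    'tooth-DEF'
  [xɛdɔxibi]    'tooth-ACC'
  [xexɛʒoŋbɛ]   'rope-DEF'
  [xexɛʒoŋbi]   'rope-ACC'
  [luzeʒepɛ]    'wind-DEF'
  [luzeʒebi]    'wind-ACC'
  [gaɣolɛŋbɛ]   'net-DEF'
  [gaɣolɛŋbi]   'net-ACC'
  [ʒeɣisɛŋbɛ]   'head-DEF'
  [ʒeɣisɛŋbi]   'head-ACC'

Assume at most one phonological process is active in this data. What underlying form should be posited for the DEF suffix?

The DEF suffix surfaces as [-bɛ] and [-pɛ], depending on the final segment of the stem.
By contrast the ACC suffix keeps its initial [b] throughout — that segment must be underlying.
So the underlying form is /-pɛ/, and voiceless stops become voiced after a nasal.

/-pɛ/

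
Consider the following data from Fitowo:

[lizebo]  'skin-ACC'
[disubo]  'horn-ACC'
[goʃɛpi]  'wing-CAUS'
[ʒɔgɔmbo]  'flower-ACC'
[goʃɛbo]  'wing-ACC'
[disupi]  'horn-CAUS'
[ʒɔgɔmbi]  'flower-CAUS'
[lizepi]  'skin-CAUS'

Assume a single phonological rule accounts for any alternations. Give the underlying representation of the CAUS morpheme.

/-pi/

The CAUS morpheme has two allomorphs, [-bi] and [-pi].
By contrast the ACC suffix keeps its initial [b] throughout — that segment must be underlying.
The CAUS suffix is therefore /-pi/ underlyingly, with post-nasal voicing: voiceless stops become voiced after a nasal.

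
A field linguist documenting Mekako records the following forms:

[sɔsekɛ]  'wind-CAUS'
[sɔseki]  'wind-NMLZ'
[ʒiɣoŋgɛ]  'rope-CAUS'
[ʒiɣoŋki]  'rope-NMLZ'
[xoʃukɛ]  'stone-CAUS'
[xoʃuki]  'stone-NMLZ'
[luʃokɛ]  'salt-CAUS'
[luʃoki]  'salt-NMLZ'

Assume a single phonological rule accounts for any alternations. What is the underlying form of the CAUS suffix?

/-gɛ/

The CAUS suffix surfaces as [-gɛ] and [-kɛ], depending on the final segment of the stem.
By contrast the NMLZ suffix keeps its initial [k] throughout — that segment must be underlying.
So the underlying form is /-gɛ/, and voiced stops become voiceless after a vowel.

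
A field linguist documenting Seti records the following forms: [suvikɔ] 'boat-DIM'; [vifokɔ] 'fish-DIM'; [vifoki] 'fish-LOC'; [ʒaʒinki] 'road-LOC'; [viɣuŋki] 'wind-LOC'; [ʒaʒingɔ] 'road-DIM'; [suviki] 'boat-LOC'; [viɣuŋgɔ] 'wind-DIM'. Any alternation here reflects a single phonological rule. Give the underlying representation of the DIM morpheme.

/-gɔ/

The DIM suffix surfaces as [-gɔ] and [-kɔ], depending on the final segment of the stem.
By contrast the LOC suffix keeps its initial [k] throughout — that segment must be underlying.
So the underlying form is /-gɔ/, and voiced stops become voiceless after a vowel.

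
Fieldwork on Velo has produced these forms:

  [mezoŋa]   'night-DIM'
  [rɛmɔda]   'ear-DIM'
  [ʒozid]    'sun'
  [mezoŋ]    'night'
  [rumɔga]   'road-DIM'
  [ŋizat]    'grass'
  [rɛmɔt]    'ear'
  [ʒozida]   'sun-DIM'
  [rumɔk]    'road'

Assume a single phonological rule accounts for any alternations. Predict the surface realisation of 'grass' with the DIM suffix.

The stem for 'ear' ends in [d] in [rɛmɔda] but [t] in [rɛmɔt].
But 'sun' keeps [d] in both environments ([ʒozida], [ʒozid]), so there is no rule changing /d/ to [t] in isolation.
The underlying segment must be /t/; voiceless stops become voiced between vowels, yielding [d] there.
The one attested form of 'grass', [ŋizat], shows underlying /ŋizat/. Applying the same rule between vowels gives [ŋizada].

[ŋizada]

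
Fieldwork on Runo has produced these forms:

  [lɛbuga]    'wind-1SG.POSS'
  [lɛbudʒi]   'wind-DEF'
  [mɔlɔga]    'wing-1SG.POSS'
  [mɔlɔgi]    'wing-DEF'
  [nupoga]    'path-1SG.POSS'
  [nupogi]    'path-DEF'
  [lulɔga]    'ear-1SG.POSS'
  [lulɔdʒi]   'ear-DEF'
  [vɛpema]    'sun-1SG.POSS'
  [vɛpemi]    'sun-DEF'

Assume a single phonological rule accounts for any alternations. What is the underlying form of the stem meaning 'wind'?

/lɛbudʒ/

In [lɛbuga] and [lɛbudʒi] the final segment of 'wind' alternates: [g] ~ [dʒ].
If /g/ were underlying and a rule turned it into [dʒ] before the DEF suffix, 'path' would also alternate; but it has [g] in both [nupoga] and [nupogi].
So /dʒ/ is underlying, and a rule of depalatalization — palato-alveolar /dʒ/ becomes [g] when no front vowel follows — gives [g].
The underlying form of 'wind' is therefore /lɛbudʒ/.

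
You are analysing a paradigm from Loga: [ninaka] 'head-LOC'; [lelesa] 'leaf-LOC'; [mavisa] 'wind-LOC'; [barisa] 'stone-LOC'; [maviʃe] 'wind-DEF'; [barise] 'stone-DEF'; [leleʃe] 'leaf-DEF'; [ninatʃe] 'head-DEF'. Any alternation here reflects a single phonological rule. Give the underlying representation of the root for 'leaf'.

'leaf' shows [s] ~ [ʃ] at the end of the stem ([lelesa] vs [leleʃe]).
If /s/ were underlying and a rule turned it into [ʃ] before the DEF suffix, 'stone' would also alternate; but it has [s] in both [barisa] and [barise].
The alternation reflects depalatalization: palato-alveolar /tʃ/ and /ʃ/ become [k] and [s] when no front vowel follows. /ʃ/ is underlying.

/leleʃ/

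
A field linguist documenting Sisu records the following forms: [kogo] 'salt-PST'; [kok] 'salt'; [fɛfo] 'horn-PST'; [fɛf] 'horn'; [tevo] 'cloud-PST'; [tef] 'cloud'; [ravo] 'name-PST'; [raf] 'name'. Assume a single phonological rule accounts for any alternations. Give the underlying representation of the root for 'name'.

In [ravo] and [raf] the final segment of 'name' alternates: [v] ~ [f].
If /f/ were underlying and a rule turned it into [v] before the PST suffix, 'horn' would also alternate; but it has [f] in both [fɛfo] and [fɛf].
Therefore /v/ is basic and [f] is derived by word-final obstruent devoicing (voiced obstruents become voiceless word-finally).

/rav/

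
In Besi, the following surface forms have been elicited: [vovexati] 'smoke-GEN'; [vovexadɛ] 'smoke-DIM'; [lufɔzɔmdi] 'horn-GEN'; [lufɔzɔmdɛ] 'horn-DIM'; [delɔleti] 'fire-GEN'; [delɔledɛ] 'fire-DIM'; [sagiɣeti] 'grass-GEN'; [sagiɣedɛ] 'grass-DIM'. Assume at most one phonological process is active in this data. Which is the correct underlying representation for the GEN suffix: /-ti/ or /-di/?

The GEN morpheme has two allomorphs, [-di] and [-ti].
The DIM suffix, which begins with [d], is invariant after every stem; so [d] is not altered by any rule here.
The GEN suffix is therefore /-ti/ underlyingly, with post-nasal voicing: voiceless stops become voiced after a nasal.

/-ti/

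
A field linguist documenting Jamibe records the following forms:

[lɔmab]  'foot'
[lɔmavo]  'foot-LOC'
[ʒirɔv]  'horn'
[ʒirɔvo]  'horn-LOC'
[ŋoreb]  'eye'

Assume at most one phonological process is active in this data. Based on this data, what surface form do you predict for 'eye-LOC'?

[ŋorevo]

In [lɔmab] and [lɔmavo] the final segment of 'foot' alternates: [b] ~ [v].
The stem 'horn' ([ʒirɔv], [ʒirɔvo]) shows [v] unchanged in both environments, so [v] cannot be basic with [b] derived in isolation.
The underlying segment must be /b/; voiced stops become fricatives between vowels, yielding [v] there.
The one attested form of 'eye', [ŋoreb], shows underlying /ŋoreb/. Applying the same rule between vowels gives [ŋorevo].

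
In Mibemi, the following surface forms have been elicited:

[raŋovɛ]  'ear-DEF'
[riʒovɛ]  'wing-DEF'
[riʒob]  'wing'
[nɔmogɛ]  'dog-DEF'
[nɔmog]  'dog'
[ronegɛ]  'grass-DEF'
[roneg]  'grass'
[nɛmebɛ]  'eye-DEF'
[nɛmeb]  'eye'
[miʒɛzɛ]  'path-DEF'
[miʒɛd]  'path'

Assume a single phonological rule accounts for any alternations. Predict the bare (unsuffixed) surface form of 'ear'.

The root 'wing' surfaces as [riʒovɛ] and [riʒob], with a stem-final [v] ~ [b] alternation.
Compare 'eye', with invariant [b] in [nɛmebɛ] and [nɛmeb]: an analysis with underlying /b/ and a rule producing [v] before the DEF suffix would wrongly predict alternation here too.
Therefore /v/ is basic and [b] is derived by word-final hardening (voiced fricatives become stops word-finally).
The one attested form of 'ear', [raŋovɛ], shows underlying /raŋov/. Applying the same rule word-finally gives [raŋob].

[raŋob]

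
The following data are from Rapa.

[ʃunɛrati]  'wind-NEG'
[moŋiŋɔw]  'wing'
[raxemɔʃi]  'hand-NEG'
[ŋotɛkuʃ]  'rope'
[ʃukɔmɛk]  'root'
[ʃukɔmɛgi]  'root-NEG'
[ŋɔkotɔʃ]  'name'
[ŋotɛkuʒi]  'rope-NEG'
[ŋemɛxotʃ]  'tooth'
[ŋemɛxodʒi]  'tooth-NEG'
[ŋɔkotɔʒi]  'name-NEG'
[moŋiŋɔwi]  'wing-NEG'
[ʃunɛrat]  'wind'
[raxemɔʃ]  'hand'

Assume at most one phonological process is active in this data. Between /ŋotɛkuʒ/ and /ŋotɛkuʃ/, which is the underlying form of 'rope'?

/ŋotɛkuʒ/

'rope' shows [ʒ] ~ [ʃ] at the end of the stem ([ŋotɛkuʒi] vs [ŋotɛkuʃ]).
But 'hand' keeps [ʃ] in both environments ([raxemɔʃi], [raxemɔʃ]), so there is no rule changing /ʃ/ to [ʒ] before the NEG suffix.
The underlying segment must be /ʒ/; voiced obstruents become voiceless word-finally, yielding [ʃ] there.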